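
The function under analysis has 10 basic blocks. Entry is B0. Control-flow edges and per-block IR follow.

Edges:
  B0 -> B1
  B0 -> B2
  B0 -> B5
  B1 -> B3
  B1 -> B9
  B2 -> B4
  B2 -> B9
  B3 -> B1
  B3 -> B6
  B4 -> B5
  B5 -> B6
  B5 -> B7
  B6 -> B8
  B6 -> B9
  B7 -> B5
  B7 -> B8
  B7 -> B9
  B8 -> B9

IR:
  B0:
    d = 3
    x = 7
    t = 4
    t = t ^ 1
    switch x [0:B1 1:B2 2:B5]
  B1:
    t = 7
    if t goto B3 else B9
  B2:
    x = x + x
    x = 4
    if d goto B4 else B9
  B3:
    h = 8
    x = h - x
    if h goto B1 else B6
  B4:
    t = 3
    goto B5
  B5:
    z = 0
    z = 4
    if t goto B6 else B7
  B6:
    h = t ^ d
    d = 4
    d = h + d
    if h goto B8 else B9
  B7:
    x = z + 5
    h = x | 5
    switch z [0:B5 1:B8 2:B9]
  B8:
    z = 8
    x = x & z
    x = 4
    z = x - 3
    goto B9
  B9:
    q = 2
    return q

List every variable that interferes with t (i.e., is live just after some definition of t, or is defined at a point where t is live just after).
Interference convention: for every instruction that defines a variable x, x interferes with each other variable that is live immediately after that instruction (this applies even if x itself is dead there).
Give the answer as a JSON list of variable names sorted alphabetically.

def/use:
  B0: def={d,t,x} ue=∅
  B1: def={t} ue=∅
  B2: def={x} ue={d,x}
  B3: def={h,x} ue={x}
  B4: def={t} ue=∅
  B5: def={z} ue={t}
  B6: def={d,h} ue={d,t}
  B7: def={h,x} ue={z}
  B8: def={x,z} ue={x}
  B9: def={q} ue=∅

Liveness:
  live B0: ∅→{d,t,x}
  live B1: {d,x}→{d,t,x}
  live B2: {d,x}→{d,x}
  live B3: {d,t,x}→{d,t,x}
  live B4: {d,x}→{d,t,x}
  live B5: {d,t,x}→{d,t,x,z}
  live B6: {d,t,x}→{x}
  live B7: {d,t,z}→{d,t,x}
  live B8: {x}→∅
  live B9: ∅→∅

Interference:
  d: {h,t,x,z}
  h: {d,t,x,z}
  q: ∅
  t: {d,h,x,z}
  x: {d,h,t,z}
  z: {d,h,t,x}

N(t) = ["d", "h", "x", "z"]

Answer: ["d", "h", "x", "z"]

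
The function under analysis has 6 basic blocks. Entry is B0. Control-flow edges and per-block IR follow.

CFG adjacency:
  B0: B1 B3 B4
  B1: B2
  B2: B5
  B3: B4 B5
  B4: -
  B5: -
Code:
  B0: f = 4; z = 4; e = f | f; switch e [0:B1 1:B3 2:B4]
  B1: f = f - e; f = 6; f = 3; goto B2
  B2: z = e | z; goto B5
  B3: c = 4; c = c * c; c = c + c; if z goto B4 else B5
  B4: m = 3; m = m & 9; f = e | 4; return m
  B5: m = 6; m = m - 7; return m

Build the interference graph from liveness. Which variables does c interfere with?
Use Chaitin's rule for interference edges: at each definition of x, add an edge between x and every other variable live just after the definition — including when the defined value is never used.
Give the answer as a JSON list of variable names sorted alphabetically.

def/use:
  B0: {e,f,z} / ∅
  B1: {f} / {e,f}
  B2: {z} / {e,z}
  B3: {c} / {z}
  B4: {f,m} / {e}
  B5: {m} / ∅

Liveness:
  B0 li=∅ lo={e,f,z}
  B1 li={e,f,z} lo={e,z}
  B2 li={e,z} lo=∅
  B3 li={e,z} lo={e}
  B4 li={e} lo=∅
  B5 li=∅ lo=∅

Conflict graph:
  c: {e,z}
  e: {c,f,m,z}
  f: {e,m,z}
  m: {e,f}
  z: {c,e,f}

N(c) = ["e", "z"]

Answer: ["e", "z"]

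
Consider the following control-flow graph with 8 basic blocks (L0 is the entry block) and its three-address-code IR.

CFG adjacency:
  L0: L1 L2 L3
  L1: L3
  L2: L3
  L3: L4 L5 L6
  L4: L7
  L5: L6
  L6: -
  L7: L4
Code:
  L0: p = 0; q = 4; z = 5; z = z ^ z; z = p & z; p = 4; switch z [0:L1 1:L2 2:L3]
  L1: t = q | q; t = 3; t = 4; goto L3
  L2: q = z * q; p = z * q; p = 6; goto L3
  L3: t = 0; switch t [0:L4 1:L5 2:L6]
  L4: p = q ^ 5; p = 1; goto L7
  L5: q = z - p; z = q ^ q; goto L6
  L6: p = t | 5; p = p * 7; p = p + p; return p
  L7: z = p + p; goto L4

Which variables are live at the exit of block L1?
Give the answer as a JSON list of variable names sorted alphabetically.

Answer: ["p", "q", "z"]

Analysis:
Block summaries:
  L0: {p,q,z} / ∅
  L1: {t} / {q}
  L2: {p,q} / {q,z}
  L3: {t} / ∅
  L4: {p} / {q}
  L5: {q,z} / {p,z}
  L6: {p} / {t}
  L7: {z} / {p}

Backward fixpoint:
  L0: in=∅ out={p,q,z}
  L1: in={p,q,z} out={p,q,z}
  L2: in={q,z} out={p,q,z}
  L3: in={p,q,z} out={p,q,t,z}
  L4: in={q} out={p,q}
  L5: in={p,t,z} out={t}
  L6: in={t} out=∅
  L7: in={p,q} out={q}

live-out(L1) = ["p", "q", "z"]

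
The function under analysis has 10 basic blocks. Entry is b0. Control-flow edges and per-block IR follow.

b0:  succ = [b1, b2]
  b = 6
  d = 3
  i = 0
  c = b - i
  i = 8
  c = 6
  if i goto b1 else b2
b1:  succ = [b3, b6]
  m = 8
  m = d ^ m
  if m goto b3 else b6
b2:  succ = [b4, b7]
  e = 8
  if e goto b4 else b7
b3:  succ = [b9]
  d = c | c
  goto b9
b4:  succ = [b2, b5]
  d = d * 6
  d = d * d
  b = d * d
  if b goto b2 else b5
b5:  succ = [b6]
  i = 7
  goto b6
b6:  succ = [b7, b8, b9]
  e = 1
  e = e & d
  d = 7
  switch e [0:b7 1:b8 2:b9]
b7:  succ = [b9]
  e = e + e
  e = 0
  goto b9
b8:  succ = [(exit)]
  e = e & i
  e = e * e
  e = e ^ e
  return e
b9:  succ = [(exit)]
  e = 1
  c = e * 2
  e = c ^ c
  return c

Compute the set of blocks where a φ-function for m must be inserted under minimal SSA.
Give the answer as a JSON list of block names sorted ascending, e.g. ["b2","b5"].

idom tree: b1←b0 b2←b0 b3←b1 b4←b2 b5←b4 b6←b0 b7←b0 b8←b6 b9←b0
Dom∩ at merges:
  b2: preds {b0,b4}: {b0} ∩ {b0,b2,b4} = {b0}; idom=b0
  b6: preds {b1,b5}: {b0,b1} ∩ {b0,b2,b4,b5} = {b0}; idom=b0
  b7: preds {b2,b6}: {b0,b2} ∩ {b0,b6} = {b0}; idom=b0
  b9: preds {b3,b6,b7}: {b0,b1,b3} ∩ {b0,b6} ∩ {b0,b7} = {b0}; idom=b0

Frontier:
  b2←b0: walk · to b0
  b2←b4: walk b4→b2 to b0
  b6←b1: walk b1 to b0
  b6←b5: walk b5→b4→b2 to b0
  b7←b2: walk b2 to b0
  b7←b6: walk b6 to b0
  b9←b3: walk b3→b1 to b0
  b9←b6: walk b6 to b0
  b9←b7: walk b7 to b0
  b0: DF=∅
  b1: DF={b6,b9}
  b2: DF={b2,b6,b7}
  b3: DF={b9}
  b4: DF={b2,b6}
  b5: DF={b6}
  b6: DF={b7,b9}
  b7: DF={b9}
  b8: DF=∅
  b9: DF=∅

φ for m: defs {b1}
  DF⁺ = {b6,b7,b9}

Answer: ["b6", "b7", "b9"]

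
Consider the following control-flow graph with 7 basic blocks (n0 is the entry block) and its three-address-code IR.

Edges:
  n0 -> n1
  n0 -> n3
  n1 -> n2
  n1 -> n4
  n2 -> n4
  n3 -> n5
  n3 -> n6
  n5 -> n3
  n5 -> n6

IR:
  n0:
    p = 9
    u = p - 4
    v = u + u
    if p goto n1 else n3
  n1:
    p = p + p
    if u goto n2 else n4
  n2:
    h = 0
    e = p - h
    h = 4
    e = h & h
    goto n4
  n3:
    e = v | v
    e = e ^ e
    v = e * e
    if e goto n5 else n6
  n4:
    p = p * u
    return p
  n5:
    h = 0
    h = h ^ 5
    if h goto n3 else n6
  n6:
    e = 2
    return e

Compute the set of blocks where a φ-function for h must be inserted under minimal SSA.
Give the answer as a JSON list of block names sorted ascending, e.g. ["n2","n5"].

idom tree: n1←n0 n2←n1 n3←n0 n4←n1 n5←n3 n6←n3
Dom∩ at merges:
  n3: preds {n0,n5}: {n0} ∩ {n0,n3,n5} = {n0}; idom=n0
  n4: preds {n1,n2}: {n0,n1} ∩ {n0,n1,n2} = {n0,n1}; idom=n1
  n6: preds {n3,n5}: {n0,n3} ∩ {n0,n3,n5} = {n0,n3}; idom=n3

DF walk-up:
  n3←n0: walk · to n0
  n3←n5: walk n5→n3 to n0
  n4←n1: walk · to n1
  n4←n2: walk n2 to n1
  n6←n3: walk · to n3
  n6←n5: walk n5 to n3
  DF(n0)=∅
  DF(n1)=∅
  DF(n2)={n4}
  DF(n3)={n3}
  DF(n4)=∅
  DF(n5)={n3,n6}
  DF(n6)=∅

φ for h: defs {n2,n5}
  DF⁺ = {n3,n4,n6}

Answer: ["n3", "n4", "n6"]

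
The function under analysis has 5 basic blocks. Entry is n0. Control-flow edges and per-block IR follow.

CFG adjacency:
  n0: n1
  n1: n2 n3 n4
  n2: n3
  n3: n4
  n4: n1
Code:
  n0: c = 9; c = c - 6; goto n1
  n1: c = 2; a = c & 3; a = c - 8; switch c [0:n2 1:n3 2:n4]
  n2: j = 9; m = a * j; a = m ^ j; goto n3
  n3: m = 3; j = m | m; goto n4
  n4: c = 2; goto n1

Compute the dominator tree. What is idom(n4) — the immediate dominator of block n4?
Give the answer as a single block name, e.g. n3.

idom tree: n1←n0 n2←n1 n3←n1 n4←n1
Dom∩ at merges:
  n1: preds {n0,n4}: {n0} ∩ {n0,n1,n4} = {n0}; idom=n0
  n3: preds {n1,n2}: {n0,n1} ∩ {n0,n1,n2} = {n0,n1}; idom=n1
  n4: preds {n1,n3}: {n0,n1} ∩ {n0,n1,n3} = {n0,n1}; idom=n1

idom(n4) = n1

Answer: n1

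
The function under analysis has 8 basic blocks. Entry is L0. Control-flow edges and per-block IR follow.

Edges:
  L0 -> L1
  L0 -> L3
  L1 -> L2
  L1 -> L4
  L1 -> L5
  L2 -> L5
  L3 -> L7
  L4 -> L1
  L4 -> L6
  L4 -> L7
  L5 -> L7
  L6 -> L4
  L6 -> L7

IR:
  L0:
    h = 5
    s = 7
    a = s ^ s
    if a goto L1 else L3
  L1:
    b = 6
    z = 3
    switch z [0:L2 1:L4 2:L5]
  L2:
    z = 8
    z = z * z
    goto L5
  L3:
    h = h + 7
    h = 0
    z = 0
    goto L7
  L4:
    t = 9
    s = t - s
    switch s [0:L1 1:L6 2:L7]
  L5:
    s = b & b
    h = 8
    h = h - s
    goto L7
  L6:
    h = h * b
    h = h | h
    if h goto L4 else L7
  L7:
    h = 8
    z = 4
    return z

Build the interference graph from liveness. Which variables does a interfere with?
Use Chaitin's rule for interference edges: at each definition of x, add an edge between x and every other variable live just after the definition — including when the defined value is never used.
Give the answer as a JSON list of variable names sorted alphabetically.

Answer: ["h", "s"]

Derivation:
def/use:
  L0 def {a,h,s} use ∅
  L1 def {b,z} use ∅
  L2 def {z} use ∅
  L3 def {h,z} use {h}
  L4 def {s,t} use {s}
  L5 def {h,s} use {b}
  L6 def {h} use {b,h}
  L7 def {h,z} use ∅

Backward fixpoint:
  L0: in=∅ out={h,s}
  L1: in={h,s} out={b,h,s}
  L2: in={b} out={b}
  L3: in={h} out=∅
  L4: in={b,h,s} out={b,h,s}
  L5: in={b} out=∅
  L6: in={b,h,s} out={b,h,s}
  L7: in=∅ out=∅

Interference:
  a↔{h,s}
  b↔{h,s,t,z}
  h↔{a,b,s,t,z}
  s↔{a,b,h,t,z}
  t↔{b,h,s}
  z↔{b,h,s}

N(a) = ["h", "s"]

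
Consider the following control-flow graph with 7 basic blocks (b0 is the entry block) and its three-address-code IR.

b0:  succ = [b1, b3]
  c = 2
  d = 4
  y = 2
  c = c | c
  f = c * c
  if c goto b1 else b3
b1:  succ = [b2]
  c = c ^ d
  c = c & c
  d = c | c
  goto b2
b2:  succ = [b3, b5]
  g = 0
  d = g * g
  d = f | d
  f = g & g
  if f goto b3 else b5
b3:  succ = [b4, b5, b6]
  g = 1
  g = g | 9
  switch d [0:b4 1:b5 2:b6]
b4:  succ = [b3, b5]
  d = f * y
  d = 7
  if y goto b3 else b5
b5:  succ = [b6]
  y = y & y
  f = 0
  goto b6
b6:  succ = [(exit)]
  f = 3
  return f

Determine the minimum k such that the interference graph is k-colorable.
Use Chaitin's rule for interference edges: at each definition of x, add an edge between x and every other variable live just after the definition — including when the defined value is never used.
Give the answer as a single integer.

Per-block:
  b0: def={c,d,f,y} ue=∅
  b1: def={c,d} ue={c,d}
  b2: def={d,f,g} ue={f}
  b3: def={g} ue={d}
  b4: def={d} ue={f,y}
  b5: def={f,y} ue={y}
  b6: def={f} ue=∅

Live sets:
  b0: in=∅ out={c,d,f,y}
  b1: in={c,d,f,y} out={f,y}
  b2: in={f,y} out={d,f,y}
  b3: in={d,f,y} out={f,y}
  b4: in={f,y} out={d,f,y}
  b5: in={y} out=∅
  b6: in=∅ out=∅

Conflict graph:
  c — {d,f,y}
  d — {c,f,g,y}
  f — {c,d,g,y}
  g — {d,f,y}
  y — {c,d,f,g}

Chromatic number:
  clique {c,d,f,y} ⇒ need ≥ 4
  4-colouring: c0={d}  c1={f}  c2={y}  c3={c,g}
  χ = 4

Answer: 4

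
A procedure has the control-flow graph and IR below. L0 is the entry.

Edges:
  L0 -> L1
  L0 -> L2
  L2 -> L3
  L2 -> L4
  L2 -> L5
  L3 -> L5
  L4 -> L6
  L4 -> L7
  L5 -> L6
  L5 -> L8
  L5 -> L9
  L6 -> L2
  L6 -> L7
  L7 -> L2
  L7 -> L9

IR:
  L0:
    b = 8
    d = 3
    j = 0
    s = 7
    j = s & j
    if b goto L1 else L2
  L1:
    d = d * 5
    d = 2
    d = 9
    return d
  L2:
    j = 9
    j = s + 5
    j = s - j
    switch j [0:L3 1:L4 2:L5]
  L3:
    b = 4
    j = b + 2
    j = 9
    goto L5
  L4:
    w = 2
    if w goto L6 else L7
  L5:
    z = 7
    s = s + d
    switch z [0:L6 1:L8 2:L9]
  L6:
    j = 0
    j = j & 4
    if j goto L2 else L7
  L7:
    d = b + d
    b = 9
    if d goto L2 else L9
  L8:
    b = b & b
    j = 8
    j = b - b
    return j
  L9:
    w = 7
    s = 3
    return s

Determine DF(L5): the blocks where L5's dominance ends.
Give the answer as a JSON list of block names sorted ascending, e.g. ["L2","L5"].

idom tree: L1←L0 L2←L0 L3←L2 L4←L2 L5←L2 L6←L2 L7←L2 L8←L5 L9←L2
Dom∩ at merges:
  L2: preds {L0,L6,L7}: {L0} ∩ {L0,L2,L6} ∩ {L0,L2,L7} = {L0}; idom=L0
  L5: preds {L2,L3}: {L0,L2} ∩ {L0,L2,L3} = {L0,L2}; idom=L2
  L6: preds {L4,L5}: {L0,L2,L4} ∩ {L0,L2,L5} = {L0,L2}; idom=L2
  L7: preds {L4,L6}: {L0,L2,L4} ∩ {L0,L2,L6} = {L0,L2}; idom=L2
  L9: preds {L5,L7}: {L0,L2,L5} ∩ {L0,L2,L7} = {L0,L2}; idom=L2

DF walk-up:
  L2←L0: walk · to L0
  L2←L6: walk L6→L2 to L0
  L2←L7: walk L7→L2 to L0
  L5←L2: walk · to L2
  L5←L3: walk L3 to L2
  L6←L4: walk L4 to L2
  L6←L5: walk L5 to L2
  L7←L4: walk L4 to L2
  L7←L6: walk L6 to L2
  L9←L5: walk L5 to L2
  L9←L7: walk L7 to L2
  L0: DF=∅
  L1: DF=∅
  L2: DF={L2}
  L3: DF={L5}
  L4: DF={L6,L7}
  L5: DF={L6,L9}
  L6: DF={L2,L7}
  L7: DF={L2,L9}
  L8: DF=∅
  L9: DF=∅

DF(L5) = ["L6", "L9"]

Answer: ["L6", "L9"]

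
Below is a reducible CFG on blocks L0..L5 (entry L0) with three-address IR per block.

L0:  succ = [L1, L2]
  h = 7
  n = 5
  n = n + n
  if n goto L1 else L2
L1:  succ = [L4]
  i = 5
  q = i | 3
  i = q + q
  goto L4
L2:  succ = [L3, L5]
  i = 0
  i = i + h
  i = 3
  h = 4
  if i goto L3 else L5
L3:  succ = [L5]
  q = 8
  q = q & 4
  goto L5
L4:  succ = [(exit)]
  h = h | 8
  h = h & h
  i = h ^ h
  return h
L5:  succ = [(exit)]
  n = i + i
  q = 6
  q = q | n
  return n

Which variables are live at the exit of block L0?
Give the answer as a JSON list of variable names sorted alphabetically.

Answer: ["h"]

Analysis:
Per-block:
  L0: {h,n} / ∅
  L1: {i,q} / ∅
  L2: {h,i} / {h}
  L3: {q} / ∅
  L4: {h,i} / {h}
  L5: {n,q} / {i}

Live sets:
  L0: in=∅ out={h}
  L1: in={h} out={h}
  L2: in={h} out={i}
  L3: in={i} out={i}
  L4: in={h} out=∅
  L5: in={i} out=∅

live-out(L0) = ["h"]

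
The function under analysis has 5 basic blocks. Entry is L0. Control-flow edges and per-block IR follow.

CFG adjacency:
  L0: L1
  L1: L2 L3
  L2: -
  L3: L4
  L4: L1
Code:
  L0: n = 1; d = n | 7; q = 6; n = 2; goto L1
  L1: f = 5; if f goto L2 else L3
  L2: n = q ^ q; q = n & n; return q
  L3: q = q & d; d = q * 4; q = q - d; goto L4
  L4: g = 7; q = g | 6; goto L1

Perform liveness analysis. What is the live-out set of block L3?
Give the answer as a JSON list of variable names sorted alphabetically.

Answer: ["d"]

Derivation:
def/use:
  L0 def {d,n,q} use ∅
  L1 def {f} use ∅
  L2 def {n,q} use {q}
  L3 def {d,q} use {d,q}
  L4 def {g,q} use ∅

Backward fixpoint:
  L0 li=∅ lo={d,q}
  L1 li={d,q} lo={d,q}
  L2 li={q} lo=∅
  L3 li={d,q} lo={d}
  L4 li={d} lo={d,q}

live-out(L3) = ["d"]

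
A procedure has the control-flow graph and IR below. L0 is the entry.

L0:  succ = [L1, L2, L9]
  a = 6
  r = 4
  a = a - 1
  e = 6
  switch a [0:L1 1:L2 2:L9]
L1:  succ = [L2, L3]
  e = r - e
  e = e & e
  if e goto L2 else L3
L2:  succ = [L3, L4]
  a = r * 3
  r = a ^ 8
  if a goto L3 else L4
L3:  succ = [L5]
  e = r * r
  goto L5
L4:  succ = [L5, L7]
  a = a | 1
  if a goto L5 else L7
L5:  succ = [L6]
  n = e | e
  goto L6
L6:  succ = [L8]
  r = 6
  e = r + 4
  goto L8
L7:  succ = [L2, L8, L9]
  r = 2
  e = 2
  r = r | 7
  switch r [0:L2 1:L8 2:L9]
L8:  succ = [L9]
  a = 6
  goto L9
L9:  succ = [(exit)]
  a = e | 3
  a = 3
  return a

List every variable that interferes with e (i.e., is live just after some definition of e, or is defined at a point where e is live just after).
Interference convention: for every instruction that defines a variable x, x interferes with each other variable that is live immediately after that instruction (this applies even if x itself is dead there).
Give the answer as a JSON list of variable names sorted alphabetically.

Answer: ["a", "r"]

Analysis:
Per-block:
  L0: def={a,e,r} ue=∅
  L1: def={e} ue={e,r}
  L2: def={a,r} ue={r}
  L3: def={e} ue={r}
  L4: def={a} ue={a}
  L5: def={n} ue={e}
  L6: def={e,r} ue=∅
  L7: def={e,r} ue=∅
  L8: def={a} ue=∅
  L9: def={a} ue={e}

Liveness:
  L0: in=∅ out={e,r}
  L1: in={e,r} out={e,r}
  L2: in={e,r} out={a,e,r}
  L3: in={r} out={e}
  L4: in={a,e} out={e}
  L5: in={e} out=∅
  L6: in=∅ out={e}
  L7: in=∅ out={e,r}
  L8: in={e} out={e}
  L9: in={e} out=∅

Interfere edges:
  a: {e,r}
  e: {a,r}
  n: ∅
  r: {a,e}

N(e) = ["a", "r"]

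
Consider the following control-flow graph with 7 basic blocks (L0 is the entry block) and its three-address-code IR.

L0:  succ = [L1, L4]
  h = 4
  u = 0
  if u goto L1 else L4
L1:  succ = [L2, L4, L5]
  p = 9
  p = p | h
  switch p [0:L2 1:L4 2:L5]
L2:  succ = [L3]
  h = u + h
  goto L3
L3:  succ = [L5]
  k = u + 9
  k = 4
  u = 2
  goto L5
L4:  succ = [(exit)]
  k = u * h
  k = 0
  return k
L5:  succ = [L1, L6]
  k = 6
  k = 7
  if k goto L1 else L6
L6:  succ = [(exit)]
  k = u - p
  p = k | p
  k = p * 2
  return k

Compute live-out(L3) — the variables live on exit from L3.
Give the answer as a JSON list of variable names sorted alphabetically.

Answer: ["h", "p", "u"]

Working:
Block summaries:
  L0 def {h,u} use ∅
  L1 def {p} use {h}
  L2 def {h} use {h,u}
  L3 def {k,u} use {u}
  L4 def {k} use {h,u}
  L5 def {k} use ∅
  L6 def {k,p} use {p,u}

Live sets:
  L0: in=∅ out={h,u}
  L1: in={h,u} out={h,p,u}
  L2: in={h,p,u} out={h,p,u}
  L3: in={h,p,u} out={h,p,u}
  L4: in={h,u} out=∅
  L5: in={h,p,u} out={h,p,u}
  L6: in={p,u} out=∅

live-out(L3) = ["h", "p", "u"]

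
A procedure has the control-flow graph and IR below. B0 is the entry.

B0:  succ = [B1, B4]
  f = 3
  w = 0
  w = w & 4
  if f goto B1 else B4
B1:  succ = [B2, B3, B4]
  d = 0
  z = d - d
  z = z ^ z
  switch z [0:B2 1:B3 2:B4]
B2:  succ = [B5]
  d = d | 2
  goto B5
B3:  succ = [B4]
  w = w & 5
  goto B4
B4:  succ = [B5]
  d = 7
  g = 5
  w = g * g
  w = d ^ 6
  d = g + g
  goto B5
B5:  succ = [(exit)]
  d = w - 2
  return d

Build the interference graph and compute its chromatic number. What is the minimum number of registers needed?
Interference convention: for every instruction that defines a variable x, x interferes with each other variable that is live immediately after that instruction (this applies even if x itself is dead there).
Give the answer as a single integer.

Answer: 3

Analysis:
def/use:
  B0: {f,w} / ∅
  B1: {d,z} / ∅
  B2: {d} / {d}
  B3: {w} / {w}
  B4: {d,g,w} / ∅
  B5: {d} / {w}

Liveness:
  B0 li=∅ lo={w}
  B1 li={w} lo={d,w}
  B2 li={d,w} lo={w}
  B3 li={w} lo=∅
  B4 li=∅ lo={w}
  B5 li={w} lo=∅

Interfere edges:
  d — {g,w,z}
  f — {w}
  g — {d,w}
  w — {d,f,g,z}
  z — {d,w}

Chromatic number:
  lower bound: {d,g,w} mutually conflict ⇒ χ ≥ 3
  3-colouring: c0={w}  c1={d,f}  c2={g,z}
  χ = 3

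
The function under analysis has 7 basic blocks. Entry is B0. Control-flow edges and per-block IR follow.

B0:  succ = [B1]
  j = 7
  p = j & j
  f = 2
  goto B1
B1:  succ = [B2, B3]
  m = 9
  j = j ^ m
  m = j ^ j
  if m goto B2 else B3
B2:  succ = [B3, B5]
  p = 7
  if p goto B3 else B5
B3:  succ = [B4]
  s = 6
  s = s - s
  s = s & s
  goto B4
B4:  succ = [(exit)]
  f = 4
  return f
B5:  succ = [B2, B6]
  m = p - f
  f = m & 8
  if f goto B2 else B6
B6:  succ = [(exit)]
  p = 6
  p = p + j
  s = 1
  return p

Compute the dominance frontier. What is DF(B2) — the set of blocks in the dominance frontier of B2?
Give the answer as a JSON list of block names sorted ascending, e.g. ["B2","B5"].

Answer: ["B2", "B3"]

Working:
idom tree: B1←B0 B2←B1 B3←B1 B4←B3 B5←B2 B6←B5
Dom∩ at merges:
  B2: preds {B1,B5}: {B0,B1} ∩ {B0,B1,B2,B5} = {B0,B1}; idom=B1
  B3: preds {B1,B2}: {B0,B1} ∩ {B0,B1,B2} = {B0,B1}; idom=B1

Frontier:
  join B2 pred B1: · stop@B1
  join B2 pred B5: B5→B2 stop@B1
  join B3 pred B1: · stop@B1
  join B3 pred B2: B2 stop@B1
  B0 → ∅
  B1 → ∅
  B2 → {B2,B3}
  B3 → ∅
  B4 → ∅
  B5 → {B2}
  B6 → ∅

DF(B2) = ["B2", "B3"]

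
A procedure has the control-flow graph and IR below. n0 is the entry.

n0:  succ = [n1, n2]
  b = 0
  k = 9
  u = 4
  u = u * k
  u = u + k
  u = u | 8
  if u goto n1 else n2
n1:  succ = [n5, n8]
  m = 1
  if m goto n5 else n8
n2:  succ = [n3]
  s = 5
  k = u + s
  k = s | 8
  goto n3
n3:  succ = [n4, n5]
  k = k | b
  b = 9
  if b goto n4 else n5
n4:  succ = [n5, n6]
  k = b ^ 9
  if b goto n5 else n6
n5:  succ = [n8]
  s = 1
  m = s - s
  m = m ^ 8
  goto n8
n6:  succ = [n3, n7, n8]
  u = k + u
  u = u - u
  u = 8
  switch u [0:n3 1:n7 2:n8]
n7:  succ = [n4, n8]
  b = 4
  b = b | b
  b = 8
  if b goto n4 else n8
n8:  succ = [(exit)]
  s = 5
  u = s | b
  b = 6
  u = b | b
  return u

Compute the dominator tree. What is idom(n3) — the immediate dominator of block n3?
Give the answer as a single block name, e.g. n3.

Answer: n2

Working:
idom tree: n1←n0 n2←n0 n3←n2 n4←n3 n5←n0 n6←n4 n7←n6 n8←n0
Dom∩ at merges:
  n3: preds {n2,n6}: {n0,n2} ∩ {n0,n2,n3,n4,n6} = {n0,n2}; idom=n2
  n4: preds {n3,n7}: {n0,n2,n3} ∩ {n0,n2,n3,n4,n6,n7} = {n0,n2,n3}; idom=n3
  n5: preds {n1,n3,n4}: {n0,n1} ∩ {n0,n2,n3} ∩ {n0,n2,n3,n4} = {n0}; idom=n0
  n8: preds {n1,n5,n6,n7}: {n0,n1} ∩ {n0,n5} ∩ {n0,n2,n3,n4,n6} ∩ {n0,n2,n3,n4,n6,n7} = {n0}; idom=n0

idom(n3) = n2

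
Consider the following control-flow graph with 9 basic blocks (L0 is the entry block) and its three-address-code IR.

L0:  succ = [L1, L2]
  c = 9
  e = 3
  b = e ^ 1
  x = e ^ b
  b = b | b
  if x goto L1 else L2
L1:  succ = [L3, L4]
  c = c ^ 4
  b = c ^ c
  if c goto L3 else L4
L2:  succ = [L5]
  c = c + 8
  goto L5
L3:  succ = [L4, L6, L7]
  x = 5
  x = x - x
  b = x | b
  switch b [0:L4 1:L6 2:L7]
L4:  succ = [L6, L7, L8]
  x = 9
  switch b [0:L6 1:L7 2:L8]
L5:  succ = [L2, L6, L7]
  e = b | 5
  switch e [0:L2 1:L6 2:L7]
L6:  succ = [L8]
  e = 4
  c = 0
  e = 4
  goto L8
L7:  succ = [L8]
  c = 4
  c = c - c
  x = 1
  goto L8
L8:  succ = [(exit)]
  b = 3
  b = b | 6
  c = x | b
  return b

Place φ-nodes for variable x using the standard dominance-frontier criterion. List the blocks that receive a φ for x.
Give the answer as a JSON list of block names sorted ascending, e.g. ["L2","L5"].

Answer: ["L4", "L6", "L7", "L8"]

Analysis:
idom tree: L1←L0 L2←L0 L3←L1 L4←L1 L5←L2 L6←L0 L7←L0 L8←L0
Dom∩ at merges:
  L2: preds {L0,L5}: {L0} ∩ {L0,L2,L5} = {L0}; idom=L0
  L4: preds {L1,L3}: {L0,L1} ∩ {L0,L1,L3} = {L0,L1}; idom=L1
  L6: preds {L3,L4,L5}: {L0,L1,L3} ∩ {L0,L1,L4} ∩ {L0,L2,L5} = {L0}; idom=L0
  L7: preds {L3,L4,L5}: {L0,L1,L3} ∩ {L0,L1,L4} ∩ {L0,L2,L5} = {L0}; idom=L0
  L8: preds {L4,L6,L7}: {L0,L1,L4} ∩ {L0,L6} ∩ {L0,L7} = {L0}; idom=L0

Frontier:
  L2←L0: walk · to L0
  L2←L5: walk L5→L2 to L0
  L4←L1: walk · to L1
  L4←L3: walk L3 to L1
  L6←L3: walk L3→L1 to L0
  L6←L4: walk L4→L1 to L0
  L6←L5: walk L5→L2 to L0
  L7←L3: walk L3→L1 to L0
  L7←L4: walk L4→L1 to L0
  L7←L5: walk L5→L2 to L0
  L8←L4: walk L4→L1 to L0
  L8←L6: walk L6 to L0
  L8←L7: walk L7 to L0
  L0: DF=∅
  L1: DF={L6,L7,L8}
  L2: DF={L2,L6,L7}
  L3: DF={L4,L6,L7}
  L4: DF={L6,L7,L8}
  L5: DF={L2,L6,L7}
  L6: DF={L8}
  L7: DF={L8}
  L8: DF=∅

φ for x: defs {L0,L3,L4,L7}
  DF⁺ = {L4,L6,L7,L8}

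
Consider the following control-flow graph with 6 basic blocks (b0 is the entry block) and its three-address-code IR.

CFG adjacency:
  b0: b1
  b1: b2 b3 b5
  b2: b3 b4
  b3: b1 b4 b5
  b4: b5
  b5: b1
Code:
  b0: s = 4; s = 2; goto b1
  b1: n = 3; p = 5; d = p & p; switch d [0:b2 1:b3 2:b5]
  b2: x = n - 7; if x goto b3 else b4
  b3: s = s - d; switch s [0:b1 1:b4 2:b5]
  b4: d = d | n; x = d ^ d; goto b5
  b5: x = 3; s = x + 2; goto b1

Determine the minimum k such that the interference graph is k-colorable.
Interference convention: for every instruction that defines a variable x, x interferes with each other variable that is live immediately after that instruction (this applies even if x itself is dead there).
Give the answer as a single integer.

def/use:
  b0: def={s} ue=∅
  b1: def={d,n,p} ue=∅
  b2: def={x} ue={n}
  b3: def={s} ue={d,s}
  b4: def={d,x} ue={d,n}
  b5: def={s,x} ue=∅

Live sets:
  live b0: ∅→{s}
  live b1: {s}→{d,n,s}
  live b2: {d,n,s}→{d,n,s}
  live b3: {d,n,s}→{d,n,s}
  live b4: {d,n}→∅
  live b5: ∅→{s}

Interfere edges:
  d: {n,s,x}
  n: {d,p,s,x}
  p: {n,s}
  s: {d,n,p,x}
  x: {d,n,s}

Colouring:
  clique {d,n,s,x} ⇒ need ≥ 4
  assign d→r2 n→r0 p→r2 s→r1 x→r3 — no edge inside a register ⇒ χ ≤ 4
  χ = 4

Answer: 4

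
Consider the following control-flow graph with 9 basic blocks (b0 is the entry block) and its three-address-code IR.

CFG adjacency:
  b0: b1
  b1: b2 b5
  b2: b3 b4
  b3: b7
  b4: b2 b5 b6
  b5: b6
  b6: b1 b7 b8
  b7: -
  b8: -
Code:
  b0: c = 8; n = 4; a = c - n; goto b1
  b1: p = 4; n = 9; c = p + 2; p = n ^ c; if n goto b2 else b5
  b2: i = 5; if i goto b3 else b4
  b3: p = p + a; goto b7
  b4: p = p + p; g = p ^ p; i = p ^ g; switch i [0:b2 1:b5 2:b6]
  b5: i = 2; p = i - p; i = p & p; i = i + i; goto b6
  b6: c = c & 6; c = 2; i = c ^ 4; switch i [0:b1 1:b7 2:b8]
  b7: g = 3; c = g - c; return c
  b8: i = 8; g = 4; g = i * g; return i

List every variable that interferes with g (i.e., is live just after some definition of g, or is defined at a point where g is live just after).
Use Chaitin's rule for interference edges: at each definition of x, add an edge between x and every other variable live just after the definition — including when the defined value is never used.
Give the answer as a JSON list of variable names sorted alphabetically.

Per-block:
  b0: {a,c,n} / ∅
  b1: {c,n,p} / ∅
  b2: {i} / ∅
  b3: {p} / {a,p}
  b4: {g,i,p} / {p}
  b5: {i,p} / {p}
  b6: {c,i} / {c}
  b7: {c,g} / {c}
  b8: {g,i} / ∅

Liveness:
  live b0: ∅→{a}
  live b1: {a}→{a,c,p}
  live b2: {a,c,p}→{a,c,p}
  live b3: {a,c,p}→{c}
  live b4: {a,c,p}→{a,c,p}
  live b5: {a,c,p}→{a,c}
  live b6: {a,c}→{a,c}
  live b7: {c}→∅
  live b8: ∅→∅

Interference:
  a — {c,g,i,n,p}
  c — {a,g,i,n,p}
  g — {a,c,i,p}
  i — {a,c,g,p}
  n — {a,c,p}
  p — {a,c,g,i,n}

N(g) = ["a", "c", "i", "p"]

Answer: ["a", "c", "i", "p"]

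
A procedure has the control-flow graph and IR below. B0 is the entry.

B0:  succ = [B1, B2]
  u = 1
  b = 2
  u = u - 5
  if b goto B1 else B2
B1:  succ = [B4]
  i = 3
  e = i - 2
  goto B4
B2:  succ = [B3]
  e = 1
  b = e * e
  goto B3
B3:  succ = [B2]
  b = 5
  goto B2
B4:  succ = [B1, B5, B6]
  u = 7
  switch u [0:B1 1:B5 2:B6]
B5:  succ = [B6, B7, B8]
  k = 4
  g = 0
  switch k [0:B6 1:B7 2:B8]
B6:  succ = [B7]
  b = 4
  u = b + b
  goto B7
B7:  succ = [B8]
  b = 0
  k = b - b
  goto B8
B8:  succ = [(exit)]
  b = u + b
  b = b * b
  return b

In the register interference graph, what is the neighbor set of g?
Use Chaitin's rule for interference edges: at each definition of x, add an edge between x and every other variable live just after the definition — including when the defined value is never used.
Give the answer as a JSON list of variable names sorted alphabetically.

Answer: ["b", "k", "u"]

Derivation:
Block summaries:
  B0: {b,u} / ∅
  B1: {e,i} / ∅
  B2: {b,e} / ∅
  B3: {b} / ∅
  B4: {u} / ∅
  B5: {g,k} / ∅
  B6: {b,u} / ∅
  B7: {b,k} / ∅
  B8: {b} / {b,u}

Live sets:
  B0: in=∅ out={b}
  B1: in={b} out={b}
  B2: in=∅ out=∅
  B3: in=∅ out=∅
  B4: in={b} out={b,u}
  B5: in={b,u} out={b,u}
  B6: in=∅ out={u}
  B7: in={u} out={b,u}
  B8: in={b,u} out=∅

Interference:
  b↔{e,g,i,k,u}
  e↔{b}
  g↔{b,k,u}
  i↔{b}
  k↔{b,g,u}
  u↔{b,g,k}

N(g) = ["b", "k", "u"]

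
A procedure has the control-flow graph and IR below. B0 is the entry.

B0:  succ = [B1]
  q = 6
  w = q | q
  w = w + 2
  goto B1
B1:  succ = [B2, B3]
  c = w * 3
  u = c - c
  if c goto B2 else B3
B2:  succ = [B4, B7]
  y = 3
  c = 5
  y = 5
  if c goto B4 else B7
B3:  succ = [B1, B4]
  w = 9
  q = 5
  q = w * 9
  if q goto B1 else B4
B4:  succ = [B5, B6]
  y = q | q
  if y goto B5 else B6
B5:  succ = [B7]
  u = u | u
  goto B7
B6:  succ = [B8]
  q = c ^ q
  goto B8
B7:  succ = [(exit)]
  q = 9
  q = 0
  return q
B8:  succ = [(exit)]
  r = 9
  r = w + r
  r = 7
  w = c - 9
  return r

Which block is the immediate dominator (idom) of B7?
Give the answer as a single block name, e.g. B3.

idom tree: B1←B0 B2←B1 B3←B1 B4←B1 B5←B4 B6←B4 B7←B1 B8←B6
Dom∩ at merges:
  B1: preds {B0,B3}: {B0} ∩ {B0,B1,B3} = {B0}; idom=B0
  B4: preds {B2,B3}: {B0,B1,B2} ∩ {B0,B1,B3} = {B0,B1}; idom=B1
  B7: preds {B2,B5}: {B0,B1,B2} ∩ {B0,B1,B4,B5} = {B0,B1}; idom=B1

idom(B7) = B1

Answer: B1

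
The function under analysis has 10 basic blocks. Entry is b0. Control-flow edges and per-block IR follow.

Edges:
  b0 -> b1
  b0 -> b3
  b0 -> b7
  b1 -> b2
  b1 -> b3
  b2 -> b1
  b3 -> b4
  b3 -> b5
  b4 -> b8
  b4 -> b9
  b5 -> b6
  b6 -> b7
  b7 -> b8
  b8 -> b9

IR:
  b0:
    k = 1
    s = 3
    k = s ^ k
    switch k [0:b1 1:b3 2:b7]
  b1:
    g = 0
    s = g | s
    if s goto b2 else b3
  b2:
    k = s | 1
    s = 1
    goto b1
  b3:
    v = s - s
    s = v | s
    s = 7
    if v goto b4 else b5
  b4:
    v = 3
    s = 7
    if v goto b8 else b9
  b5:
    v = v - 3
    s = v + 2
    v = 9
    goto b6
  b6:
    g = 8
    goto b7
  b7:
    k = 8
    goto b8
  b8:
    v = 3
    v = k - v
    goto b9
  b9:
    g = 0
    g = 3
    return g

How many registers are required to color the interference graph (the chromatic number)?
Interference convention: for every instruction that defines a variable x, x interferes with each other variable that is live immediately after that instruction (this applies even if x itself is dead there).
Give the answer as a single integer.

def/use:
  b0: {k,s} / ∅
  b1: {g,s} / {s}
  b2: {k,s} / {s}
  b3: {s,v} / {s}
  b4: {s,v} / ∅
  b5: {s,v} / {v}
  b6: {g} / ∅
  b7: {k} / ∅
  b8: {v} / {k}
  b9: {g} / ∅

Liveness:
  b0 li=∅ lo={k,s}
  b1 li={k,s} lo={k,s}
  b2 li={s} lo={k,s}
  b3 li={k,s} lo={k,v}
  b4 li={k} lo={k}
  b5 li={v} lo=∅
  b6 li=∅ lo=∅
  b7 li=∅ lo={k}
  b8 li={k} lo=∅
  b9 li=∅ lo=∅

Interfere edges:
  g↔{k,s}
  k↔{g,s,v}
  s↔{g,k,v}
  v↔{k,s}

Chromatic number:
  clique {g,k,s} ⇒ need ≥ 3
  assign g→c2 k→c0 s→c1 v→c2 — no edge inside a register ⇒ χ ≤ 3
  χ = 3

Answer: 3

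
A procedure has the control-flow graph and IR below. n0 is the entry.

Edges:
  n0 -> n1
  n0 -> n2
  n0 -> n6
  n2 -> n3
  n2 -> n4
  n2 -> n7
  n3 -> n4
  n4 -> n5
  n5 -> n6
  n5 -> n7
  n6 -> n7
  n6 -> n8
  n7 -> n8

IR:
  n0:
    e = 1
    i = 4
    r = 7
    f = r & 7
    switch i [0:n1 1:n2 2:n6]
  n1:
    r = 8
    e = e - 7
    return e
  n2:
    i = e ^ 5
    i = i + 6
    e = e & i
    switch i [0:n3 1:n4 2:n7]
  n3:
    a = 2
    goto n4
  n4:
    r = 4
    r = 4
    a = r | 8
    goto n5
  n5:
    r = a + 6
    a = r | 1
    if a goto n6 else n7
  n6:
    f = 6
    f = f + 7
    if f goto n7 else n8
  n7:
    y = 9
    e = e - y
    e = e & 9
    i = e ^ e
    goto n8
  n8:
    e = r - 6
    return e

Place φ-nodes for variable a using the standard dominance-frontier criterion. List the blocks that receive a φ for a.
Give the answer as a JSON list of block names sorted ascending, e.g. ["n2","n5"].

idom tree: n1←n0 n2←n0 n3←n2 n4←n2 n5←n4 n6←n0 n7←n0 n8←n0
Dom∩ at merges:
  n4: preds {n2,n3}: {n0,n2} ∩ {n0,n2,n3} = {n0,n2}; idom=n2
  n6: preds {n0,n5}: {n0} ∩ {n0,n2,n4,n5} = {n0}; idom=n0
  n7: preds {n2,n5,n6}: {n0,n2} ∩ {n0,n2,n4,n5} ∩ {n0,n6} = {n0}; idom=n0
  n8: preds {n6,n7}: {n0,n6} ∩ {n0,n7} = {n0}; idom=n0

DF walk-up:
  n4←n2: walk · to n2
  n4←n3: walk n3 to n2
  n6←n0: walk · to n0
  n6←n5: walk n5→n4→n2 to n0
  n7←n2: walk n2 to n0
  n7←n5: walk n5→n4→n2 to n0
  n7←n6: walk n6 to n0
  n8←n6: walk n6 to n0
  n8←n7: walk n7 to n0
  n0: DF=∅
  n1: DF=∅
  n2: DF={n6,n7}
  n3: DF={n4}
  n4: DF={n6,n7}
  n5: DF={n6,n7}
  n6: DF={n7,n8}
  n7: DF={n8}
  n8: DF=∅

φ for a: defs {n3,n4,n5}
  DF⁺ = {n4,n6,n7,n8}

Answer: ["n4", "n6", "n7", "n8"]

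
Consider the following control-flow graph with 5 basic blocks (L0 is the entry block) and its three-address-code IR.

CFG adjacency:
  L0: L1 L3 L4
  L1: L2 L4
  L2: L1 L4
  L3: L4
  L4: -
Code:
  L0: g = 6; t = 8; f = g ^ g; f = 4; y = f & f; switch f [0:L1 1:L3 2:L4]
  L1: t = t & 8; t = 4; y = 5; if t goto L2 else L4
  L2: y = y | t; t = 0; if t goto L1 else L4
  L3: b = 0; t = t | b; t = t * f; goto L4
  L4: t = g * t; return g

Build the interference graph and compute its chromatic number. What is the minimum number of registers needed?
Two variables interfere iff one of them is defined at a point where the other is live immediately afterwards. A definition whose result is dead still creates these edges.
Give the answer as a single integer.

Answer: 4

Derivation:
def/use:
  L0: {f,g,t,y} / ∅
  L1: {t,y} / {t}
  L2: {t,y} / {t,y}
  L3: {b,t} / {f,t}
  L4: {t} / {g,t}

Liveness:
  L0: in=∅ out={f,g,t}
  L1: in={g,t} out={g,t,y}
  L2: in={g,t,y} out={g,t}
  L3: in={f,g,t} out={g,t}
  L4: in={g,t} out=∅

Interference:
  b↔{f,g,t}
  f↔{b,g,t,y}
  g↔{b,f,t,y}
  t↔{b,f,g,y}
  y↔{f,g,t}

Registers:
  lower bound: {b,f,g,t} mutually conflict ⇒ χ ≥ 4
  4-colouring: R0={f}  R1={g}  R2={t}  R3={b,y}
  χ = 4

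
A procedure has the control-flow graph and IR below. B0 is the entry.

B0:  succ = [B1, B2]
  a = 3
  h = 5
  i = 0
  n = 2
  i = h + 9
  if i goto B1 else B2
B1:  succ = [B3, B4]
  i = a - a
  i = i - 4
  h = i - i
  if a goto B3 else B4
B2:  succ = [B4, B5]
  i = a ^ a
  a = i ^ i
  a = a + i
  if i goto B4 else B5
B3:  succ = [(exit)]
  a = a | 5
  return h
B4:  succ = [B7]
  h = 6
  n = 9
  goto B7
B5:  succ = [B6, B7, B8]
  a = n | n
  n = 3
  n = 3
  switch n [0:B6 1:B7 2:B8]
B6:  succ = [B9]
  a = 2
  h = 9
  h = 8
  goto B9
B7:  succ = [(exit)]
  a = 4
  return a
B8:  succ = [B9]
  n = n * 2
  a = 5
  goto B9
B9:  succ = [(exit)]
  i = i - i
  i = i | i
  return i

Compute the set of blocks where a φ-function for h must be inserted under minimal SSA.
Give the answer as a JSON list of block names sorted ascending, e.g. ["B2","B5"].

idom tree: B1←B0 B2←B0 B3←B1 B4←B0 B5←B2 B6←B5 B7←B0 B8←B5 B9←B5
Dom at joins:
  B4: preds {B1,B2}: {B0,B1} ∩ {B0,B2} = {B0}; idom=B0
  B7: preds {B4,B5}: {B0,B4} ∩ {B0,B2,B5} = {B0}; idom=B0
  B9: preds {B6,B8}: {B0,B2,B5,B6} ∩ {B0,B2,B5,B8} = {B0,B2,B5}; idom=B5

Frontier:
  join B4 pred B1: B1 stop@B0
  join B4 pred B2: B2 stop@B0
  join B7 pred B4: B4 stop@B0
  join B7 pred B5: B5→B2 stop@B0
  join B9 pred B6: B6 stop@B5
  join B9 pred B8: B8 stop@B5
  DF(B0)=∅
  DF(B1)={B4}
  DF(B2)={B4,B7}
  DF(B3)=∅
  DF(B4)={B7}
  DF(B5)={B7}
  DF(B6)={B9}
  DF(B7)=∅
  DF(B8)={B9}
  DF(B9)=∅

φ for h: defs {B0,B1,B4,B6}
  DF⁺ = {B4,B7,B9}

Answer: ["B4", "B7", "B9"]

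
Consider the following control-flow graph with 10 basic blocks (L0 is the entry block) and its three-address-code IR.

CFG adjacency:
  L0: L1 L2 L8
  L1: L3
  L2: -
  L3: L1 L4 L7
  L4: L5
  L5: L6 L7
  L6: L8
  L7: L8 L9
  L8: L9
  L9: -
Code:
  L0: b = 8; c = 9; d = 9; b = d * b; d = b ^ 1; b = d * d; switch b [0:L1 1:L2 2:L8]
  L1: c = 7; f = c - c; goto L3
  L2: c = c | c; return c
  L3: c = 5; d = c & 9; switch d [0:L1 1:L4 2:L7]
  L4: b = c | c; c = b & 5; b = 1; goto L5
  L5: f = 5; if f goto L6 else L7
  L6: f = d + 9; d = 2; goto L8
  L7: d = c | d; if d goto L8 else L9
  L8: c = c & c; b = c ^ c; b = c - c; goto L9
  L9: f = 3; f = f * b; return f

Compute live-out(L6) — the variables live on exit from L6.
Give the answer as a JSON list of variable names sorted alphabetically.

Per-block:
  L0 def {b,c,d} use ∅
  L1 def {c,f} use ∅
  L2 def {c} use {c}
  L3 def {c,d} use ∅
  L4 def {b,c} use {c}
  L5 def {f} use ∅
  L6 def {d,f} use {d}
  L7 def {d} use {c,d}
  L8 def {b,c} use {c}
  L9 def {f} use {b}

Live sets:
  L0: in=∅ out={b,c}
  L1: in={b} out={b}
  L2: in={c} out=∅
  L3: in={b} out={b,c,d}
  L4: in={c,d} out={b,c,d}
  L5: in={b,c,d} out={b,c,d}
  L6: in={c,d} out={c}
  L7: in={b,c,d} out={b,c}
  L8: in={c} out={b}
  L9: in={b} out=∅

live-out(L6) = ["c"]

Answer: ["c"]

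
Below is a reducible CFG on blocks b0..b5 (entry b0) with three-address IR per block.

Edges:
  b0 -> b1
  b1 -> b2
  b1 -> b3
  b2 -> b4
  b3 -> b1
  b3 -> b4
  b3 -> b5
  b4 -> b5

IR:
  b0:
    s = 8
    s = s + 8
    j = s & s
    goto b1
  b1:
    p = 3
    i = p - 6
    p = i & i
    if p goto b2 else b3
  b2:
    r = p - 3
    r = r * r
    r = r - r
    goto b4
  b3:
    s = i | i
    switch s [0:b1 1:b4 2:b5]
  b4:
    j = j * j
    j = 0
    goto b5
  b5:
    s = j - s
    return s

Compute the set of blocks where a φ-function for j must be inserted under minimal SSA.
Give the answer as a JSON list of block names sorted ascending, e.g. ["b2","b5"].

Answer: ["b5"]

Working:
idom tree: b1←b0 b2←b1 b3←b1 b4←b1 b5←b1
Dom at joins:
  b1: preds {b0,b3}: {b0} ∩ {b0,b1,b3} = {b0}; idom=b0
  b4: preds {b2,b3}: {b0,b1,b2} ∩ {b0,b1,b3} = {b0,b1}; idom=b1
  b5: preds {b3,b4}: {b0,b1,b3} ∩ {b0,b1,b4} = {b0,b1}; idom=b1

DF walk-up:
  join b1 pred b0: · stop@b0
  join b1 pred b3: b3→b1 stop@b0
  join b4 pred b2: b2 stop@b1
  join b4 pred b3: b3 stop@b1
  join b5 pred b3: b3 stop@b1
  join b5 pred b4: b4 stop@b1
  DF(b0)=∅
  DF(b1)={b1}
  DF(b2)={b4}
  DF(b3)={b1,b4,b5}
  DF(b4)={b5}
  DF(b5)=∅

φ for j: defs {b0,b4}
  DF⁺ = {b5}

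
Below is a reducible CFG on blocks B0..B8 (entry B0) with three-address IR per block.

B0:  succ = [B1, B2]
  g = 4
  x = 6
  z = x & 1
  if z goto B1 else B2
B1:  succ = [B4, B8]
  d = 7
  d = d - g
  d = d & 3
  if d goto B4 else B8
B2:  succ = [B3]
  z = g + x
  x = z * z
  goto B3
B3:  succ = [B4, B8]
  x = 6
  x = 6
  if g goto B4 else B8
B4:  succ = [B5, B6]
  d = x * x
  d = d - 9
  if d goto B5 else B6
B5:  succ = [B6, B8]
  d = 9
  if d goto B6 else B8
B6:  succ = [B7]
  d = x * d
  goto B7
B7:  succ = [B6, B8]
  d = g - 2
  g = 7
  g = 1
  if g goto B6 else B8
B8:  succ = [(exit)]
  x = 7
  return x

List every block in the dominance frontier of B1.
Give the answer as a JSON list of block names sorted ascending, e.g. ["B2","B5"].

idom tree: B1←B0 B2←B0 B3←B2 B4←B0 B5←B4 B6←B4 B7←B6 B8←B0
Join-block Dom:
  B4: preds {B1,B3}: {B0,B1} ∩ {B0,B2,B3} = {B0}; idom=B0
  B6: preds {B4,B5,B7}: {B0,B4} ∩ {B0,B4,B5} ∩ {B0,B4,B6,B7} = {B0,B4}; idom=B4
  B8: preds {B1,B3,B5,B7}: {B0,B1} ∩ {B0,B2,B3} ∩ {B0,B4,B5} ∩ {B0,B4,B6,B7} = {B0}; idom=B0

DF derivation:
  B4←B1: walk B1 to B0
  B4←B3: walk B3→B2 to B0
  B6←B4: walk · to B4
  B6←B5: walk B5 to B4
  B6←B7: walk B7→B6 to B4
  B8←B1: walk B1 to B0
  B8←B3: walk B3→B2 to B0
  B8←B5: walk B5→B4 to B0
  B8←B7: walk B7→B6→B4 to B0
  DF(B0)=∅
  DF(B1)={B4,B8}
  DF(B2)={B4,B8}
  DF(B3)={B4,B8}
  DF(B4)={B8}
  DF(B5)={B6,B8}
  DF(B6)={B6,B8}
  DF(B7)={B6,B8}
  DF(B8)=∅

DF(B1) = ["B4", "B8"]

Answer: ["B4", "B8"]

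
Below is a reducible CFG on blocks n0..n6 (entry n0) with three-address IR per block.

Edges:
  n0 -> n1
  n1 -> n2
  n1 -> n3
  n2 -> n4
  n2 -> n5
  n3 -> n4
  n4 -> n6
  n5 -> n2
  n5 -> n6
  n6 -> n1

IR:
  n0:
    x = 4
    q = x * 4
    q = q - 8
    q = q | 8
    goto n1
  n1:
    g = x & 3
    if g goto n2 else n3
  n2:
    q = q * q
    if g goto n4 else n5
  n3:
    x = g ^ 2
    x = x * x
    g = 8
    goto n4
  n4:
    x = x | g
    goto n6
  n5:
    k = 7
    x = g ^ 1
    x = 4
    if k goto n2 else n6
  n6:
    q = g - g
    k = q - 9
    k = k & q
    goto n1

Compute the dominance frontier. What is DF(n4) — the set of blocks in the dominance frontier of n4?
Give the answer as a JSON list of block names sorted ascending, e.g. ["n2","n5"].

Answer: ["n6"]

Analysis:
idom tree: n1←n0 n2←n1 n3←n1 n4←n1 n5←n2 n6←n1
Dom at joins:
  n1: preds {n0,n6}: {n0} ∩ {n0,n1,n6} = {n0}; idom=n0
  n2: preds {n1,n5}: {n0,n1} ∩ {n0,n1,n2,n5} = {n0,n1}; idom=n1
  n4: preds {n2,n3}: {n0,n1,n2} ∩ {n0,n1,n3} = {n0,n1}; idom=n1
  n6: preds {n4,n5}: {n0,n1,n4} ∩ {n0,n1,n2,n5} = {n0,n1}; idom=n1

Frontier:
  n1←n0: walk · to n0
  n1←n6: walk n6→n1 to n0
  n2←n1: walk · to n1
  n2←n5: walk n5→n2 to n1
  n4←n2: walk n2 to n1
  n4←n3: walk n3 to n1
  n6←n4: walk n4 to n1
  n6←n5: walk n5→n2 to n1
  DF(n0)=∅
  DF(n1)={n1}
  DF(n2)={n2,n4,n6}
  DF(n3)={n4}
  DF(n4)={n6}
  DF(n5)={n2,n6}
  DF(n6)={n1}

DF(n4) = ["n6"]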